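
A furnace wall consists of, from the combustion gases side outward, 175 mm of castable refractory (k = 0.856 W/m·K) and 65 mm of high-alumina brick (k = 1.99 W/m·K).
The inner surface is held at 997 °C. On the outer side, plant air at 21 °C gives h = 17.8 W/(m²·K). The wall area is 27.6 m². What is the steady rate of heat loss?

Using the resistance-network approach (series):
R_castable refractory = L/(kA) = 0.175/(0.856×27.6) = 0.007407 K/W
R_high-alumina brick = L/(kA) = 0.065/(1.99×27.6) = 0.001183 K/W
R_outer film = 1/(h_o·A) = 1/(17.8×27.6) = 0.002035 K/W
R_total = 0.01063 K/W
Q = ΔT / R_total = 976 / 0.01063

Q ≈ 91800 W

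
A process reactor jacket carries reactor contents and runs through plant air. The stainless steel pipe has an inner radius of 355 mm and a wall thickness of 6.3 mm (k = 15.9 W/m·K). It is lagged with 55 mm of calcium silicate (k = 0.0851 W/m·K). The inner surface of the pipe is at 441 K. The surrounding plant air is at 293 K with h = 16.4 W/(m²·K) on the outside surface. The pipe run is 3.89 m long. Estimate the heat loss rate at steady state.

Q ≈ 2000 W

For a radial system each layer contributes R = ln(r_out/r_in)/(2πkL); films add R = 1/(hA).
R_stainless steel pipe wall = ln(361.3/355)/(2π×15.9×3.89) = 4.526×10^-5 K/W
R_calcium silicate = ln(416.3/361.3)/(2π×0.0851×3.89) = 0.06812 K/W
R_outer film = 1/(h_o·2πr_oL) = 1/(16.4×2π×0.4163×3.89) = 0.005993 K/W
R_total = 0.07416 K/W
Q = ΔT/R_total = 148/0.07416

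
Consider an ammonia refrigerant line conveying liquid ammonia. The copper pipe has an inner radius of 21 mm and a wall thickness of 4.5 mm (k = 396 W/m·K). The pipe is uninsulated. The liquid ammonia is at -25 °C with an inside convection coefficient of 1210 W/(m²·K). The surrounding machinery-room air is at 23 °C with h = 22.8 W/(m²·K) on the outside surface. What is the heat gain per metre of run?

Per-layer cylindrical resistances, series-summed:
R_inner film = 1/(h_i·2πr₁L) = 1/(1210×2π×0.021×1) = 0.006263 K/W
R_copper pipe wall = ln(25.5/21)/(2π×396×1) = 7.803×10^-5 K/W
R_outer film = 1/(h_o·2πr_oL) = 1/(22.8×2π×0.0255×1) = 0.2737 K/W
R_total = 0.2801 K/W
Q = ΔT/R_total = 48/0.2801

q′ ≈ 171 W/m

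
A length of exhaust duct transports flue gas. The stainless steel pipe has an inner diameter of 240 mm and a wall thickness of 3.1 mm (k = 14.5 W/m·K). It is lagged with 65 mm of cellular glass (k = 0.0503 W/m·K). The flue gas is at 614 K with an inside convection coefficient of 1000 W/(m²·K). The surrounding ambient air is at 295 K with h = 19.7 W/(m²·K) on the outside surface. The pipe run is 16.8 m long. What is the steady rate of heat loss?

Q ≈ 3870 W

Per-layer cylindrical resistances, series-summed:
R_inner film = 1/(h_i·2πr₁L) = 1/(1000×2π×0.12×16.8) = 7.895×10^-5 K/W
R_stainless steel pipe wall = ln(123.1/120)/(2π×14.5×16.8) = 1.666×10^-5 K/W
R_cellular glass = ln(188.1/123.1)/(2π×0.0503×16.8) = 0.07985 K/W
R_outer film = 1/(h_o·2πr_oL) = 1/(19.7×2π×0.1881×16.8) = 0.002557 K/W
R_total = 0.0825 K/W
Q = ΔT/R_total = 319/0.0825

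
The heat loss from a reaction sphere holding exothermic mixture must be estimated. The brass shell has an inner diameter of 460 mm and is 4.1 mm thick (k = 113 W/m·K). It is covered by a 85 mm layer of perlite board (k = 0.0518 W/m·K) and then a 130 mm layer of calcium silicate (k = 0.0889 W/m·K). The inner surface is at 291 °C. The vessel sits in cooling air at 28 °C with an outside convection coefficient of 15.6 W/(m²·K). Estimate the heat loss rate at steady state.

Spherical conduction: R = (1/r_in − 1/r_out)/(4πk) per layer; series-sum.
R_brass shell = (1/0.23 − 1/0.2341)/(4π×113) = 5.362×10^-5 K/W
R_perlite board = (1/0.2341 − 1/0.3191)/(4π×0.0518) = 1.748 K/W
R_calcium silicate = (1/0.3191 − 1/0.4491)/(4π×0.0889) = 0.812 K/W
R_outer film = 1/(h·4πr_o²) = 1/(15.6×4π×0.4491²) = 0.02529 K/W
R_total = 2.585 K/W
Q = ΔT/R_total = 263/2.585

Q ≈ 102 W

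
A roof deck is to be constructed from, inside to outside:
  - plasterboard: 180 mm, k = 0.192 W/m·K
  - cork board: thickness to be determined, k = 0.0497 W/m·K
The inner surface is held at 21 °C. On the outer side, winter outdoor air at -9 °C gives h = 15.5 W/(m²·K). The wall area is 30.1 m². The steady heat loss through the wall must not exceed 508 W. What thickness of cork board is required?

Treating each layer as a thermal resistance in series:
R_plasterboard = L/(kA) = 0.18/(0.192×30.1) = 0.03115 K/W
R_outer film = 1/(h_o·A) = 1/(15.5×30.1) = 0.002143 K/W
Sum of the known resistances R_other = 0.03329 K/W
Required total resistance R_tot = ΔT/Q_allow = 30/508 = 0.05906 K/W
R_cork board = R_tot − R_other = 0.02577 K/W
L = R·k·A = 0.02577×0.0497×30.1

L ≈ 38.5 mm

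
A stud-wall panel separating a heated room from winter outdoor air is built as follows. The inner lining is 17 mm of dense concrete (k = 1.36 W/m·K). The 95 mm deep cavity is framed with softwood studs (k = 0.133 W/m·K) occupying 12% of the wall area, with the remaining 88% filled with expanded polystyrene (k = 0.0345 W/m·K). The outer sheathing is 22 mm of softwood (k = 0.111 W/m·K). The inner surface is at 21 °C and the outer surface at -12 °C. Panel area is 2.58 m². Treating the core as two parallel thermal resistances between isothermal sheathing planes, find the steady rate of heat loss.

Q ≈ 37.6 W

Sheathing layers in series; stud and cavity paths in parallel between them.
R_inner = 0.017/(1.36×2.58) = 0.004845 K/W
R_stud  = 0.095/(0.133×0.12×2.58) = 2.307 K/W
R_cav   = 0.095/(0.0345×0.88×2.58) = 1.213 K/W
1/R_core = 1/R_stud + 1/R_cav → R_core = 0.7949 K/W
R_outer = 0.022/(0.111×2.58) = 0.07682 K/W
R_total = 0.8766 K/W
Q = ΔT/R_total = 33/0.8766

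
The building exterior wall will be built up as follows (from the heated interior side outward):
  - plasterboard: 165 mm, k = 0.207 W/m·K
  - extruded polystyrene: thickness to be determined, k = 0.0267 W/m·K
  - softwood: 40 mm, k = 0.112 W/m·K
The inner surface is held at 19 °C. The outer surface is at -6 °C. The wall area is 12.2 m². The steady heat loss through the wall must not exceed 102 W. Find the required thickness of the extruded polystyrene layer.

Treating each layer as a thermal resistance in series:
R_plasterboard = L/(kA) = 0.165/(0.207×12.2) = 0.06534 K/W
R_softwood = L/(kA) = 0.04/(0.112×12.2) = 0.02927 K/W
Sum of the known resistances R_other = 0.09461 K/W
Required total resistance R_tot = ΔT/Q_allow = 25/102 = 0.2451 K/W
R_extruded polystyrene = R_tot − R_other = 0.1505 K/W
L = R·k·A = 0.1505×0.0267×12.2

L ≈ 49 mm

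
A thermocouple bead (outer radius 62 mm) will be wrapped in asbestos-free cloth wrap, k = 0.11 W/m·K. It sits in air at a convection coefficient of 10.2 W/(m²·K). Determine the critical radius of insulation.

r_cr ≈ 21.6 mm

For a sphere r_cr = 2k/h = 2×0.11/10.2
r_cr = 21.6 mm; since the bare radius (62 mm) is above r_cr, any added insulation will reduce heat loss.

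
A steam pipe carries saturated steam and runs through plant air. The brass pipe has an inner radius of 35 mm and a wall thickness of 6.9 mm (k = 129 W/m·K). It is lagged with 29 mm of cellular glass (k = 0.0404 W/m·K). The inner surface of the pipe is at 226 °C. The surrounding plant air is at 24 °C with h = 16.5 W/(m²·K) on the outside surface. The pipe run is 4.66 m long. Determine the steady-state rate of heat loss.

Q ≈ 426 W

Radial resistances (cylindrical: R_cond = ln(r_o/r_i)/(2πkL), R_conv = 1/(h·2πrL)):
R_brass pipe wall = ln(41.9/35)/(2π×129×4.66) = 4.764×10^-5 K/W
R_cellular glass = ln(70.9/41.9)/(2π×0.0404×4.66) = 0.4447 K/W
R_outer film = 1/(h_o·2πr_oL) = 1/(16.5×2π×0.0709×4.66) = 0.02919 K/W
R_total = 0.4739 K/W
Q = ΔT/R_total = 202/0.4739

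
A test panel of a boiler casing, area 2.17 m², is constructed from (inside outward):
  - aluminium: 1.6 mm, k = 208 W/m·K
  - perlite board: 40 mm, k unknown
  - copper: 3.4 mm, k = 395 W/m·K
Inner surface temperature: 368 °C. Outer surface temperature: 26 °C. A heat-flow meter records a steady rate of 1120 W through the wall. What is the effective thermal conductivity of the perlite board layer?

k ≈ 0.0604 W/(m·K)

Treating each layer as a thermal resistance in series:
R_aluminium = L/(kA) = 0.0016/(208×2.17) = 3.545×10^-6 K/W
R_copper = L/(kA) = 0.0034/(395×2.17) = 3.967×10^-6 K/W
Sum of known resistances R_other = 7.511×10^-6 K/W
Total R = ΔT/Q = 342/1120 = 0.3054 K/W
R_perlite board = R_total − R_other = 0.3053 K/W
k = L/(R·A) = 0.04/(0.3053×2.17)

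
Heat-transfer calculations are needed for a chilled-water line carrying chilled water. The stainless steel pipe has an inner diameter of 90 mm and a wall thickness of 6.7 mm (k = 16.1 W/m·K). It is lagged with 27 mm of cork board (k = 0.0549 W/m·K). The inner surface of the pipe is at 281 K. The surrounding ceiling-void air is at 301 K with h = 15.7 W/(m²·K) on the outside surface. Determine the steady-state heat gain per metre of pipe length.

For a radial system each layer contributes R = ln(r_out/r_in)/(2πkL); films add R = 1/(hA).
R_stainless steel pipe wall = ln(51.7/45)/(2π×16.1×1) = 0.001372 K/W
R_cork board = ln(78.7/51.7)/(2π×0.0549×1) = 1.218 K/W
R_outer film = 1/(h_o·2πr_oL) = 1/(15.7×2π×0.0787×1) = 0.1288 K/W
R_total = 1.348 K/W
Q = ΔT/R_total = 20/1.348

q′ ≈ 14.8 W/m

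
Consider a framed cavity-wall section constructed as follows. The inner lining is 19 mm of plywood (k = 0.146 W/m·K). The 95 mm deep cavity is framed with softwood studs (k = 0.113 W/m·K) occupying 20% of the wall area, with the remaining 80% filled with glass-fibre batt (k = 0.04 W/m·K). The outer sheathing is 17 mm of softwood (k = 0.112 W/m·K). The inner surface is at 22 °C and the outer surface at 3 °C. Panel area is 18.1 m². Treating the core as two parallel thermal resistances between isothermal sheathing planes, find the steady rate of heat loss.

Sheathing layers in series; stud and cavity paths in parallel between them.
R_inner = 0.019/(0.146×18.1) = 0.00719 K/W
R_stud  = 0.095/(0.113×0.2×18.1) = 0.2322 K/W
R_cav   = 0.095/(0.04×0.8×18.1) = 0.164 K/W
1/R_core = 1/R_stud + 1/R_cav → R_core = 0.09613 K/W
R_outer = 0.017/(0.112×18.1) = 0.008386 K/W
R_total = 0.1117 K/W
Q = ΔT/R_total = 19/0.1117

Q ≈ 170 W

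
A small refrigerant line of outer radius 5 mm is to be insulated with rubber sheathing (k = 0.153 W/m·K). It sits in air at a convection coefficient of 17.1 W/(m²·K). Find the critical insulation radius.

For a cylinder r_cr = k/h = 0.153/17.1
r_cr = 8.95 mm; since the bare radius (5 mm) is below r_cr, adding a thin layer of insulation will *increase* heat loss.

r_cr ≈ 8.95 mm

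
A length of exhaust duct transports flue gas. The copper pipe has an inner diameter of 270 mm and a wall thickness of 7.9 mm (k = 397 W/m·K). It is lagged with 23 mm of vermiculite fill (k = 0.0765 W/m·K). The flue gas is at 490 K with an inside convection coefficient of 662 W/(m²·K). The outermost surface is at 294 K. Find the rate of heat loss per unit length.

q′ ≈ 628 W/m

For a radial system each layer contributes R = ln(r_out/r_in)/(2πkL); films add R = 1/(hA).
R_inner film = 1/(h_i·2πr₁L) = 1/(662×2π×0.135×1) = 0.001781 K/W
R_copper pipe wall = ln(142.9/135)/(2π×397×1) = 2.28×10^-5 K/W
R_vermiculite fill = ln(165.9/142.9)/(2π×0.0765×1) = 0.3105 K/W
R_total = 0.3123 K/W
Q = ΔT/R_total = 196/0.3123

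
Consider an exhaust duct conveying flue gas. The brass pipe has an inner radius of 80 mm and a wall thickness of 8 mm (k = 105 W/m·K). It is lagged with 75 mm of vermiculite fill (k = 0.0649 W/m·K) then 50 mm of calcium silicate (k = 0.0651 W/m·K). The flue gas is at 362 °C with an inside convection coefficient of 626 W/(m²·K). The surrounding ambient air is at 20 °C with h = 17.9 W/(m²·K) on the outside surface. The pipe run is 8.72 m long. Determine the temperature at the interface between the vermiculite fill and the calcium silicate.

T ≈ 128 °C

Treating each annulus and film as a series resistance:
R_inner film = 1/(h_i·2πr₁L) = 1/(626×2π×0.08×8.72) = 3.645×10^-4 K/W
R_brass pipe wall = ln(88/80)/(2π×105×8.72) = 1.657×10^-5 K/W
R_vermiculite fill = ln(163/88)/(2π×0.0649×8.72) = 0.1734 K/W
R_calcium silicate = ln(213/163)/(2π×0.0651×8.72) = 0.07501 K/W
R_outer film = 1/(h_o·2πr_oL) = 1/(17.9×2π×0.213×8.72) = 0.004787 K/W
R_total = 0.2535 K/W
Q = ΔT/R_total = 342/0.2535
Q = 1350 W
T_interface = T_inner − Q·ΣR(inner→interface) = 362 − 1350×0.1737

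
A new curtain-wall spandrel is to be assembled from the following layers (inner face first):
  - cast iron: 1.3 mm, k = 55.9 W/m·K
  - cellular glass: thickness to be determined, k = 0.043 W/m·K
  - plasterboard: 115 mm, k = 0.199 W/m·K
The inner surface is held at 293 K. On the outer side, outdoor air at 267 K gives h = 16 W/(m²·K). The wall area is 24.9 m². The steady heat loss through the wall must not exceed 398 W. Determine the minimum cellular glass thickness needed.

Using the resistance-network approach (series):
R_cast iron = L/(kA) = 0.0013/(55.9×24.9) = 9.34×10^-7 K/W
R_plasterboard = L/(kA) = 0.115/(0.199×24.9) = 0.02321 K/W
R_outer film = 1/(h_o·A) = 1/(16×24.9) = 0.00251 K/W
Sum of the known resistances R_other = 0.02572 K/W
Required total resistance R_tot = ΔT/Q_allow = 26/398 = 0.06533 K/W
R_cellular glass = R_tot − R_other = 0.03961 K/W
L = R·k·A = 0.03961×0.043×24.9

L ≈ 42.4 mm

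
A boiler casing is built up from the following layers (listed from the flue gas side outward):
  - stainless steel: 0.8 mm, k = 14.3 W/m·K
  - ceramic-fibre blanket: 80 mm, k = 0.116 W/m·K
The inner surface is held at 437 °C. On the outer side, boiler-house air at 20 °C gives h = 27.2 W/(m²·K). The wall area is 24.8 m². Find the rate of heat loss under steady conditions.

Q ≈ 14200 W

Thermal resistances in series:
R_stainless steel = L/(kA) = 0.0008/(14.3×24.8) = 2.256×10^-6 K/W
R_ceramic-fibre blanket = L/(kA) = 0.08/(0.116×24.8) = 0.02781 K/W
R_outer film = 1/(h_o·A) = 1/(27.2×24.8) = 0.001482 K/W
R_total = 0.02929 K/W
Q = ΔT / R_total = 417 / 0.02929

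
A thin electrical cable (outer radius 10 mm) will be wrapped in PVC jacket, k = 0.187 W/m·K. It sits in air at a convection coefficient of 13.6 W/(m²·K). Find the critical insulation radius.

For a cylinder r_cr = k/h = 0.187/13.6
r_cr = 13.8 mm; since the bare radius (10 mm) is below r_cr, adding a thin layer of insulation will *increase* heat loss.

r_cr ≈ 13.8 mm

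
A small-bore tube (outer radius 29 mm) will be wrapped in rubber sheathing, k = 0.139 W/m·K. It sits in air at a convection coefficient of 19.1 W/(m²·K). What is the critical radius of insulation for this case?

For a cylinder r_cr = k/h = 0.139/19.1
r_cr = 7.28 mm; since the bare radius (29 mm) is above r_cr, any added insulation will reduce heat loss.

r_cr ≈ 7.28 mm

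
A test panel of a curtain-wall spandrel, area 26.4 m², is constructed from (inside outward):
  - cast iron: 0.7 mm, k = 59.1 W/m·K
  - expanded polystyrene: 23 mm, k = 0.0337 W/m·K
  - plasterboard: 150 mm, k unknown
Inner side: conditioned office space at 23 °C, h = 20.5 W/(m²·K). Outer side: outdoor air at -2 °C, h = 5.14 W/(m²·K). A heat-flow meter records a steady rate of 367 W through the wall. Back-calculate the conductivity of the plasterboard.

k ≈ 0.172 W/(m·K)

Using the resistance-network approach (series):
R_inner film = 1/(h_i·A) = 1/(20.5×26.4) = 0.001848 K/W
R_cast iron = L/(kA) = 0.0007/(59.1×26.4) = 4.486×10^-7 K/W
R_expanded polystyrene = L/(kA) = 0.023/(0.0337×26.4) = 0.02585 K/W
R_outer film = 1/(h_o·A) = 1/(5.14×26.4) = 0.007369 K/W
Sum of known resistances R_other = 0.03507 K/W
Total R = ΔT/Q = 25/367 = 0.06812 K/W
R_plasterboard = R_total − R_other = 0.03305 K/W
k = L/(R·A) = 0.15/(0.03305×26.4)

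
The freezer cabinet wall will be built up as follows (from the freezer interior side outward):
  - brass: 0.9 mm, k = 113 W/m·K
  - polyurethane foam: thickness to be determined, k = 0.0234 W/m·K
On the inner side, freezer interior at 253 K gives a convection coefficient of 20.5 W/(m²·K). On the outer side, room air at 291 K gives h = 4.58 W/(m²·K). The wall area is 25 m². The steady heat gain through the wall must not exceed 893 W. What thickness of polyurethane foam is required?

Model the wall as resistances in series:
R_inner film = 1/(h_i·A) = 1/(20.5×25) = 0.001951 K/W
R_brass = L/(kA) = 0.0009/(113×25) = 3.186×10^-7 K/W
R_outer film = 1/(h_o·A) = 1/(4.58×25) = 0.008734 K/W
Sum of the known resistances R_other = 0.01069 K/W
Required total resistance R_tot = ΔT/Q_allow = 38/893 = 0.04255 K/W
R_polyurethane foam = R_tot − R_other = 0.03187 K/W
L = R·k·A = 0.03187×0.0234×25

L ≈ 18.6 mm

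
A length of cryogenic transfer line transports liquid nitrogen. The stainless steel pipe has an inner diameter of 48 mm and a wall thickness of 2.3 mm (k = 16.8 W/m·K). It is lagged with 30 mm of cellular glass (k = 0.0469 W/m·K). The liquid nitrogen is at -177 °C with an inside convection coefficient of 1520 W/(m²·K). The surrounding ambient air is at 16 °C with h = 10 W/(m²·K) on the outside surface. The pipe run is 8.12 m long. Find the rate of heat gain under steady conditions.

Q ≈ 546 W

Per-layer cylindrical resistances, series-summed:
R_inner film = 1/(h_i·2πr₁L) = 1/(1520×2π×0.024×8.12) = 5.373×10^-4 K/W
R_stainless steel pipe wall = ln(26.3/24)/(2π×16.8×8.12) = 1.068×10^-4 K/W
R_cellular glass = ln(56.3/26.3)/(2π×0.0469×8.12) = 0.3181 K/W
R_outer film = 1/(h_o·2πr_oL) = 1/(10×2π×0.0563×8.12) = 0.03481 K/W
R_total = 0.3535 K/W
Q = ΔT/R_total = 193/0.3535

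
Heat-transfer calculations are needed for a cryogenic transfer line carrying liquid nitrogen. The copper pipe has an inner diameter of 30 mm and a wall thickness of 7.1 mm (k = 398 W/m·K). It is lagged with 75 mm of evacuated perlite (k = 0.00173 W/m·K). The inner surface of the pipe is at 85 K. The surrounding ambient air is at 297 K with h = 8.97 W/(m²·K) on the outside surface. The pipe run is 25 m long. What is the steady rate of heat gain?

Q ≈ 38.9 W

For a radial system each layer contributes R = ln(r_out/r_in)/(2πkL); films add R = 1/(hA).
R_copper pipe wall = ln(22.1/15)/(2π×398×25) = 6.199×10^-6 K/W
R_evacuated perlite = ln(97.1/22.1)/(2π×0.00173×25) = 5.447 K/W
R_outer film = 1/(h_o·2πr_oL) = 1/(8.97×2π×0.0971×25) = 0.007309 K/W
R_total = 5.454 K/W
Q = ΔT/R_total = 212/5.454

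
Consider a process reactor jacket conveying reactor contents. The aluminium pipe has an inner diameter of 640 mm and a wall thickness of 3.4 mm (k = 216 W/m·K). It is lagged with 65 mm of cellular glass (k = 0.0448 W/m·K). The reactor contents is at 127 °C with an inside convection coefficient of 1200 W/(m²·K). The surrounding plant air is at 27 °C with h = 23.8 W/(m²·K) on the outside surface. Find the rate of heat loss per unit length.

Cylindrical conduction, so R = ln(r₂/r₁)/(2πkL) per layer, in series:
R_inner film = 1/(h_i·2πr₁L) = 1/(1200×2π×0.32×1) = 4.145×10^-4 K/W
R_aluminium pipe wall = ln(323.4/320)/(2π×216×1) = 7.788×10^-6 K/W
R_cellular glass = ln(388.4/323.4)/(2π×0.0448×1) = 0.6506 K/W
R_outer film = 1/(h_o·2πr_oL) = 1/(23.8×2π×0.3884×1) = 0.01722 K/W
R_total = 0.6683 K/W
Q = ΔT/R_total = 100/0.6683

q′ ≈ 150 W/m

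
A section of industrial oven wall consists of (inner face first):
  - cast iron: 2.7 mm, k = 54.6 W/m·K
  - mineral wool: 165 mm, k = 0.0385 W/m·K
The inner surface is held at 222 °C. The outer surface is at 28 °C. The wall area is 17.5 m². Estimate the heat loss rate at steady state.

Q ≈ 792 W

Treating each layer as a thermal resistance in series:
R_cast iron = L/(kA) = 0.0027/(54.6×17.5) = 2.826×10^-6 K/W
R_mineral wool = L/(kA) = 0.165/(0.0385×17.5) = 0.2449 K/W
R_total = 0.2449 K/W
Q = ΔT / R_total = 194 / 0.2449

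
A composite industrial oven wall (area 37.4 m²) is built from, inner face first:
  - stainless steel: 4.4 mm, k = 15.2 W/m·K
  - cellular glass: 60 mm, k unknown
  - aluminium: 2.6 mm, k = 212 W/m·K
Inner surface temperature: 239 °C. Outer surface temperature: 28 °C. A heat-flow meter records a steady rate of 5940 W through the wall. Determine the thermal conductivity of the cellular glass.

k ≈ 0.0452 W/(m·K)

Using the resistance-network approach (series):
R_stainless steel = L/(kA) = 0.0044/(15.2×37.4) = 7.74×10^-6 K/W
R_aluminium = L/(kA) = 0.0026/(212×37.4) = 3.279×10^-7 K/W
Sum of known resistances R_other = 8.068×10^-6 K/W
Total R = ΔT/Q = 211/5940 = 0.03552 K/W
R_cellular glass = R_total − R_other = 0.03551 K/W
k = L/(R·A) = 0.06/(0.03551×37.4)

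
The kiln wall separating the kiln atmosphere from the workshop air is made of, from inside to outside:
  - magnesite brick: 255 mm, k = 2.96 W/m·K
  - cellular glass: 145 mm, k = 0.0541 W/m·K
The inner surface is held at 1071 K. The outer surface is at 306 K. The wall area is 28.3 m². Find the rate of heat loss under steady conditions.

Model the wall as resistances in series:
R_magnesite brick = L/(kA) = 0.255/(2.96×28.3) = 0.003044 K/W
R_cellular glass = L/(kA) = 0.145/(0.0541×28.3) = 0.09471 K/W
R_total = 0.09775 K/W
Q = ΔT / R_total = 765 / 0.09775

Q ≈ 7830 W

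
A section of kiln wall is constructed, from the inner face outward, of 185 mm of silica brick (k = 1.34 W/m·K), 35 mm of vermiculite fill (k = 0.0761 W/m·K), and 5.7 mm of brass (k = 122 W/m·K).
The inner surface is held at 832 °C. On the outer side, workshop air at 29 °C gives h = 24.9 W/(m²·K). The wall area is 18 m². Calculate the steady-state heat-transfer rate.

Series thermal resistances:
R_silica brick = L/(kA) = 0.185/(1.34×18) = 0.00767 K/W
R_vermiculite fill = L/(kA) = 0.035/(0.0761×18) = 0.02555 K/W
R_brass = L/(kA) = 0.0057/(122×18) = 2.596×10^-6 K/W
R_outer film = 1/(h_o·A) = 1/(24.9×18) = 0.002231 K/W
R_total = 0.03545 K/W
Q = ΔT / R_total = 803 / 0.03545

Q ≈ 22600 W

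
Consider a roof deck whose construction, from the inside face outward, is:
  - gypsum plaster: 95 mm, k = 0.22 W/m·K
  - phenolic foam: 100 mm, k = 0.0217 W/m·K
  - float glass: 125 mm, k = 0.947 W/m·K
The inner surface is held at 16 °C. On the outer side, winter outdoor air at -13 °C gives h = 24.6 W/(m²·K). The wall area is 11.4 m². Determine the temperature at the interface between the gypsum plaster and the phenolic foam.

Model the wall as resistances in series:
R_gypsum plaster = L/(kA) = 0.095/(0.22×11.4) = 0.03788 K/W
R_phenolic foam = L/(kA) = 0.1/(0.0217×11.4) = 0.4042 K/W
R_float glass = L/(kA) = 0.125/(0.947×11.4) = 0.01158 K/W
R_outer film = 1/(h_o·A) = 1/(24.6×11.4) = 0.003566 K/W
R_total = 0.4573 K/W;  Q = ΔT/R_total = 29/0.4573 = 63.42 W
T_interface = T_inner − Q·ΣR(inner→interface) = 16 − 63.4×0.03788

T ≈ 13.6 °C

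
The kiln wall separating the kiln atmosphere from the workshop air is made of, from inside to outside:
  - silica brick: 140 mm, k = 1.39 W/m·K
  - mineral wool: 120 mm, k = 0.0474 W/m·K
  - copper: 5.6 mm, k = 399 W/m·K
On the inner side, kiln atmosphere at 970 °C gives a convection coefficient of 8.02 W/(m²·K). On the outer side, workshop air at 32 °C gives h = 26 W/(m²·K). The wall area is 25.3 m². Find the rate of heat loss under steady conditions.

Q ≈ 8490 W

Thermal resistances in series:
R_inner film = 1/(h_i·A) = 1/(8.02×25.3) = 0.004928 K/W
R_silica brick = L/(kA) = 0.14/(1.39×25.3) = 0.003981 K/W
R_mineral wool = L/(kA) = 0.12/(0.0474×25.3) = 0.1001 K/W
R_copper = L/(kA) = 0.0056/(399×25.3) = 5.547×10^-7 K/W
R_outer film = 1/(h_o·A) = 1/(26×25.3) = 0.00152 K/W
R_total = 0.1105 K/W
Q = ΔT / R_total = 938 / 0.1105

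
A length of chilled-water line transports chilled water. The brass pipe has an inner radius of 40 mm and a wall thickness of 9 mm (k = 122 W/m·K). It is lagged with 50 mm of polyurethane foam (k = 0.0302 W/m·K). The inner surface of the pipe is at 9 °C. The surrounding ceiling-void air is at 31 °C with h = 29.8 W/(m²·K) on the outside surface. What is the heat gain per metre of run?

q′ ≈ 5.85 W/m

Per-layer cylindrical resistances, series-summed:
R_brass pipe wall = ln(49/40)/(2π×122×1) = 2.647×10^-4 K/W
R_polyurethane foam = ln(99/49)/(2π×0.0302×1) = 3.706 K/W
R_outer film = 1/(h_o·2πr_oL) = 1/(29.8×2π×0.099×1) = 0.05395 K/W
R_total = 3.761 K/W
Q = ΔT/R_total = 22/3.761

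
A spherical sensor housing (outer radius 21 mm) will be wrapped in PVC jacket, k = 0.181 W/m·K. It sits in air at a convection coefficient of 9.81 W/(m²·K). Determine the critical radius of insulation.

For a sphere r_cr = 2k/h = 2×0.181/9.81
r_cr = 36.9 mm; since the bare radius (21 mm) is below r_cr, adding a thin layer of insulation will *increase* heat loss.

r_cr ≈ 36.9 mm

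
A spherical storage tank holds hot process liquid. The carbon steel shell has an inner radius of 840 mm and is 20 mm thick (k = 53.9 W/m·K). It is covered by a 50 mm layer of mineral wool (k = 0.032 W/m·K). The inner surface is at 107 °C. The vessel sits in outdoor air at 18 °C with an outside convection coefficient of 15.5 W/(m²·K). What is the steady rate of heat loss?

Q ≈ 539 W

Spherical conduction: R = (1/r_in − 1/r_out)/(4πk) per layer; series-sum.
R_carbon steel shell = (1/0.84 − 1/0.86)/(4π×53.9) = 4.087×10^-5 K/W
R_mineral wool = (1/0.86 − 1/0.91)/(4π×0.032) = 0.1589 K/W
R_outer film = 1/(h·4πr_o²) = 1/(15.5×4π×0.91²) = 0.0062 K/W
R_total = 0.1651 K/W
Q = ΔT/R_total = 89/0.1651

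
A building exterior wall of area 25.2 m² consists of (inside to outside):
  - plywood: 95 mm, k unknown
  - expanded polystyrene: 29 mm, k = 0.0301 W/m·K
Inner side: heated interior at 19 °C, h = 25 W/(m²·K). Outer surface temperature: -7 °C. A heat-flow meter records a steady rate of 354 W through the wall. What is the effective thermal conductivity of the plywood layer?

k ≈ 0.112 W/(m·K)

Series thermal resistances:
R_inner film = 1/(h_i·A) = 1/(25×25.2) = 0.001587 K/W
R_expanded polystyrene = L/(kA) = 0.029/(0.0301×25.2) = 0.03823 K/W
Sum of known resistances R_other = 0.03982 K/W
Total R = ΔT/Q = 26/354 = 0.07345 K/W
R_plywood = R_total − R_other = 0.03363 K/W
k = L/(R·A) = 0.095/(0.03363×25.2)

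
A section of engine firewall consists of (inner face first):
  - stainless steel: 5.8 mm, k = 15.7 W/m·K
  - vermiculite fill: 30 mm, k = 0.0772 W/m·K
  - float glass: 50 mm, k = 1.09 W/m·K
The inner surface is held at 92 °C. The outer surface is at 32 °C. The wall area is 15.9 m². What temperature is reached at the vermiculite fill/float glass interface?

Series thermal resistances:
R_stainless steel = L/(kA) = 0.0058/(15.7×15.9) = 2.323×10^-5 K/W
R_vermiculite fill = L/(kA) = 0.03/(0.0772×15.9) = 0.02444 K/W
R_float glass = L/(kA) = 0.05/(1.09×15.9) = 0.002885 K/W
R_total = 0.02735 K/W;  Q = ΔT/R_total = 60/0.02735 = 2194 W
T_interface = T_inner − Q·ΣR(inner→interface) = 92 − 2190×0.02446

T ≈ 38.3 °C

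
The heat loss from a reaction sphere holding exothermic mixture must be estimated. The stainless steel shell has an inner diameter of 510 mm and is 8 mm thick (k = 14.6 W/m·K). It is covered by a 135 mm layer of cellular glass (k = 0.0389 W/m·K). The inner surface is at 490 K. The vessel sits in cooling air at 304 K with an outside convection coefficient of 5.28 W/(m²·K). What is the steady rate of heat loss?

Q ≈ 68 W

Radial (spherical) resistances in series:
R_stainless steel shell = (1/0.255 − 1/0.263)/(4π×14.6) = 6.502×10^-4 K/W
R_cellular glass = (1/0.263 − 1/0.398)/(4π×0.0389) = 2.638 K/W
R_outer film = 1/(h·4πr_o²) = 1/(5.28×4π×0.398²) = 0.09515 K/W
R_total = 2.734 K/W
Q = ΔT/R_total = 186/2.734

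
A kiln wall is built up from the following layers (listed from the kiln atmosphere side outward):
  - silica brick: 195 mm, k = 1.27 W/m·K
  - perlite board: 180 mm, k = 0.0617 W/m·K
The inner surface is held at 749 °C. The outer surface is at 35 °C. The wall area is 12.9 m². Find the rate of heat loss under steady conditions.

Treating each layer as a thermal resistance in series:
R_silica brick = L/(kA) = 0.195/(1.27×12.9) = 0.0119 K/W
R_perlite board = L/(kA) = 0.18/(0.0617×12.9) = 0.2262 K/W
R_total = 0.2381 K/W
Q = ΔT / R_total = 714 / 0.2381

Q ≈ 3000 W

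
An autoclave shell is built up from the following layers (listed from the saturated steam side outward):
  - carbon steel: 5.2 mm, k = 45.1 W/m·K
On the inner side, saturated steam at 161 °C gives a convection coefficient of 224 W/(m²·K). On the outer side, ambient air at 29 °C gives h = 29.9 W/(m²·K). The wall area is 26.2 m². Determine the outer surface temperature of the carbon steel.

Treating each layer as a thermal resistance in series:
R_inner film = 1/(h_i·A) = 1/(224×26.2) = 1.704×10^-4 K/W
R_carbon steel = L/(kA) = 0.0052/(45.1×26.2) = 4.401×10^-6 K/W
R_outer film = 1/(h_o·A) = 1/(29.9×26.2) = 0.001277 K/W
R_total = 0.001451 K/W;  Q = ΔT/R_total = 132/0.001451 = 90950 W
T_interface = T_inner − Q·ΣR(inner→interface) = 161 − 91000×1.748×10^-4

T ≈ 145 °C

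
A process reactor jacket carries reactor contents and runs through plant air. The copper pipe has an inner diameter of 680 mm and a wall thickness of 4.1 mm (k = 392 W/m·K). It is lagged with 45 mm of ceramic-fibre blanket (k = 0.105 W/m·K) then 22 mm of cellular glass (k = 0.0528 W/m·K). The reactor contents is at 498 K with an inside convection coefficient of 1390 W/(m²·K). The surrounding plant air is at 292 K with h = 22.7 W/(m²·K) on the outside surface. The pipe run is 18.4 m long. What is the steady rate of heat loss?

Q ≈ 10300 W

Treating each annulus and film as a series resistance:
R_inner film = 1/(h_i·2πr₁L) = 1/(1390×2π×0.34×18.4) = 1.83×10^-5 K/W
R_copper pipe wall = ln(344.1/340)/(2π×392×18.4) = 2.645×10^-7 K/W
R_ceramic-fibre blanket = ln(389.1/344.1)/(2π×0.105×18.4) = 0.01012 K/W
R_cellular glass = ln(411.1/389.1)/(2π×0.0528×18.4) = 0.00901 K/W
R_outer film = 1/(h_o·2πr_oL) = 1/(22.7×2π×0.4111×18.4) = 9.269×10^-4 K/W
R_total = 0.02008 K/W
Q = ΔT/R_total = 206/0.02008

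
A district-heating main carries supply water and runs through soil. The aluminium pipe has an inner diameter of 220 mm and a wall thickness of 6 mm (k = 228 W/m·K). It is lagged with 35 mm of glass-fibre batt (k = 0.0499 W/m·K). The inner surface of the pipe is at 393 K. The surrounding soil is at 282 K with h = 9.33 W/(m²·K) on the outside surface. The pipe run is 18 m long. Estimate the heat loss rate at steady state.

Treating each annulus and film as a series resistance:
R_aluminium pipe wall = ln(116/110)/(2π×228×18) = 2.06×10^-6 K/W
R_glass-fibre batt = ln(151/116)/(2π×0.0499×18) = 0.04672 K/W
R_outer film = 1/(h_o·2πr_oL) = 1/(9.33×2π×0.151×18) = 0.006276 K/W
R_total = 0.053 K/W
Q = ΔT/R_total = 111/0.053

Q ≈ 2090 W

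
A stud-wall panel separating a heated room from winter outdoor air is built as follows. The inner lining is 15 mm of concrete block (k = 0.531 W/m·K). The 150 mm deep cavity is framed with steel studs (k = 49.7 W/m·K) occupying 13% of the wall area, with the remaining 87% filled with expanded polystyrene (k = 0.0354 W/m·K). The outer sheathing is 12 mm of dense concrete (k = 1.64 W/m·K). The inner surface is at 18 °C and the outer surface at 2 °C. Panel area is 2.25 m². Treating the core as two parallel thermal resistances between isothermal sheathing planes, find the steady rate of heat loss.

Q ≈ 614 W

Sheathing layers in series; stud and cavity paths in parallel between them.
R_inner = 0.015/(0.531×2.25) = 0.01255 K/W
R_stud  = 0.15/(49.7×0.13×2.25) = 0.01032 K/W
R_cav   = 0.15/(0.0354×0.87×2.25) = 2.165 K/W
1/R_core = 1/R_stud + 1/R_cav → R_core = 0.01027 K/W
R_outer = 0.012/(1.64×2.25) = 0.003252 K/W
R_total = 0.02608 K/W
Q = ΔT/R_total = 16/0.02608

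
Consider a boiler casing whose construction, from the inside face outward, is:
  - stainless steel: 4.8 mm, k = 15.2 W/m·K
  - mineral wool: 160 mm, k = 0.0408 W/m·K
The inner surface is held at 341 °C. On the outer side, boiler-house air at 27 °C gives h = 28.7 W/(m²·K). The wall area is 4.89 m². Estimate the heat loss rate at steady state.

Series thermal resistances:
R_stainless steel = L/(kA) = 0.0048/(15.2×4.89) = 6.458×10^-5 K/W
R_mineral wool = L/(kA) = 0.16/(0.0408×4.89) = 0.802 K/W
R_outer film = 1/(h_o·A) = 1/(28.7×4.89) = 0.007125 K/W
R_total = 0.8091 K/W
Q = ΔT / R_total = 314 / 0.8091

Q ≈ 388 W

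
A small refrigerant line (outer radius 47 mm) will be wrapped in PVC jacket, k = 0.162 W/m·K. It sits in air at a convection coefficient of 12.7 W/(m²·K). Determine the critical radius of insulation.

r_cr ≈ 12.8 mm

For a cylinder r_cr = k/h = 0.162/12.7
r_cr = 12.8 mm; since the bare radius (47 mm) is above r_cr, any added insulation will reduce heat loss.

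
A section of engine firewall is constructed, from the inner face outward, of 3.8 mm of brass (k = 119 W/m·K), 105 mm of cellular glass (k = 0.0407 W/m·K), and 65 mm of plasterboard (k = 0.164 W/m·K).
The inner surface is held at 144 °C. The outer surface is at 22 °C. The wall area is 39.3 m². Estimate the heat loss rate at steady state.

Q ≈ 1610 W

Treating each layer as a thermal resistance in series:
R_brass = L/(kA) = 0.0038/(119×39.3) = 8.125×10^-7 K/W
R_cellular glass = L/(kA) = 0.105/(0.0407×39.3) = 0.06565 K/W
R_plasterboard = L/(kA) = 0.065/(0.164×39.3) = 0.01009 K/W
R_total = 0.07573 K/W
Q = ΔT / R_total = 122 / 0.07573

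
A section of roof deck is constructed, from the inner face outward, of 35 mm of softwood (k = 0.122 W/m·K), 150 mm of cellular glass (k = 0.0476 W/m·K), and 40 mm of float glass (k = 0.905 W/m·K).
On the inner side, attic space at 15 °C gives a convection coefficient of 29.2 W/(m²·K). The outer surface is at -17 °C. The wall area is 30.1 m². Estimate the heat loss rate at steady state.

Q ≈ 274 W

Thermal resistances in series:
R_inner film = 1/(h_i·A) = 1/(29.2×30.1) = 0.001138 K/W
R_softwood = L/(kA) = 0.035/(0.122×30.1) = 0.009531 K/W
R_cellular glass = L/(kA) = 0.15/(0.0476×30.1) = 0.1047 K/W
R_float glass = L/(kA) = 0.04/(0.905×30.1) = 0.001468 K/W
R_total = 0.1168 K/W
Q = ΔT / R_total = 32 / 0.1168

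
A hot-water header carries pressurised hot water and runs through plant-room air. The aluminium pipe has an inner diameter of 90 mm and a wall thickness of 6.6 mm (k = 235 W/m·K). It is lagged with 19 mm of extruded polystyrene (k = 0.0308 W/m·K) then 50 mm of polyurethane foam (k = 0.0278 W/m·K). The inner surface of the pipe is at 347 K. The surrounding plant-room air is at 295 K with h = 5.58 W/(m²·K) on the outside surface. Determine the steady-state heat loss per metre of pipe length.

q′ ≈ 10.6 W/m

Per-layer cylindrical resistances, series-summed:
R_aluminium pipe wall = ln(51.6/45)/(2π×235×1) = 9.269×10^-5 K/W
R_extruded polystyrene = ln(70.6/51.6)/(2π×0.0308×1) = 1.62 K/W
R_polyurethane foam = ln(120.6/70.6)/(2π×0.0278×1) = 3.065 K/W
R_outer film = 1/(h_o·2πr_oL) = 1/(5.58×2π×0.1206×1) = 0.2365 K/W
R_total = 4.922 K/W
Q = ΔT/R_total = 52/4.922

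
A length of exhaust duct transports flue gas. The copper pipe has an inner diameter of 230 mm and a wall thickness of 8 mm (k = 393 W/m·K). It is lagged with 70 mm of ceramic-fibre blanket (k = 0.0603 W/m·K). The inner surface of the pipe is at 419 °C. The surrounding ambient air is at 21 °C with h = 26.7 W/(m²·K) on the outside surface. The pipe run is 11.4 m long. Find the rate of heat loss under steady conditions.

Q ≈ 3720 W

Per-layer cylindrical resistances, series-summed:
R_copper pipe wall = ln(123/115)/(2π×393×11.4) = 2.389×10^-6 K/W
R_ceramic-fibre blanket = ln(193/123)/(2π×0.0603×11.4) = 0.1043 K/W
R_outer film = 1/(h_o·2πr_oL) = 1/(26.7×2π×0.193×11.4) = 0.002709 K/W
R_total = 0.107 K/W
Q = ΔT/R_total = 398/0.107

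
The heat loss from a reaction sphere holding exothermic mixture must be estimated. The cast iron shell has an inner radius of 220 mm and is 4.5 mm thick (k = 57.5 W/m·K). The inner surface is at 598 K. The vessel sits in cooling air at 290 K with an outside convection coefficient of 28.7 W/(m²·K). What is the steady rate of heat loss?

Q ≈ 5590 W

Each spherical layer contributes R = (1/r_i − 1/r_o)/(4πk):
R_cast iron shell = (1/0.22 − 1/0.2245)/(4π×57.5) = 1.261×10^-4 K/W
R_outer film = 1/(h·4πr_o²) = 1/(28.7×4π×0.2245²) = 0.05501 K/W
R_total = 0.05514 K/W
Q = ΔT/R_total = 308/0.05514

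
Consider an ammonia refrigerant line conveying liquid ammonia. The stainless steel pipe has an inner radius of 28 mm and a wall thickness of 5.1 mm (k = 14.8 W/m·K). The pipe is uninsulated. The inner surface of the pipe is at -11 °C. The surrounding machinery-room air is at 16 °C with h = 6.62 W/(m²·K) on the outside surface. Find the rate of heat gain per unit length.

For a radial system each layer contributes R = ln(r_out/r_in)/(2πkL); films add R = 1/(hA).
R_stainless steel pipe wall = ln(33.1/28)/(2π×14.8×1) = 0.001799 K/W
R_outer film = 1/(h_o·2πr_oL) = 1/(6.62×2π×0.0331×1) = 0.7263 K/W
R_total = 0.7281 K/W
Q = ΔT/R_total = 27/0.7281

q′ ≈ 37.1 W/m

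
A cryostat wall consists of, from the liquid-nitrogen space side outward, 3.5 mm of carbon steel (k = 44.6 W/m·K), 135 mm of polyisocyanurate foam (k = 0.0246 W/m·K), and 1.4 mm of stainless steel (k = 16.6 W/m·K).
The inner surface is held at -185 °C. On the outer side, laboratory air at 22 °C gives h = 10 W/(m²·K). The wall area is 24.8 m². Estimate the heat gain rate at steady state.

Using the resistance-network approach (series):
R_carbon steel = L/(kA) = 0.0035/(44.6×24.8) = 3.164×10^-6 K/W
R_polyisocyanurate foam = L/(kA) = 0.135/(0.0246×24.8) = 0.2213 K/W
R_stainless steel = L/(kA) = 0.0014/(16.6×24.8) = 3.401×10^-6 K/W
R_outer film = 1/(h_o·A) = 1/(10×24.8) = 0.004032 K/W
R_total = 0.2253 K/W
Q = ΔT / R_total = 207 / 0.2253

Q ≈ 919 W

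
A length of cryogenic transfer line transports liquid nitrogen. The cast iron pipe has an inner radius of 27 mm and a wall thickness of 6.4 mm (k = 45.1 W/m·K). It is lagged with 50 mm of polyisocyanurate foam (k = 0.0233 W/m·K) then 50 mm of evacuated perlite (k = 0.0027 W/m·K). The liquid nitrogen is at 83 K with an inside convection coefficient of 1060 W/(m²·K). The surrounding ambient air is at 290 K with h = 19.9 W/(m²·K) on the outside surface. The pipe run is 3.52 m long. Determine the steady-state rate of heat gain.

Radial resistances (cylindrical: R_cond = ln(r_o/r_i)/(2πkL), R_conv = 1/(h·2πrL)):
R_inner film = 1/(h_i·2πr₁L) = 1/(1060×2π×0.027×3.52) = 0.00158 K/W
R_cast iron pipe wall = ln(33.4/27)/(2π×45.1×3.52) = 2.133×10^-4 K/W
R_polyisocyanurate foam = ln(83.4/33.4)/(2π×0.0233×3.52) = 1.776 K/W
R_evacuated perlite = ln(133.4/83.4)/(2π×0.0027×3.52) = 7.866 K/W
R_outer film = 1/(h_o·2πr_oL) = 1/(19.9×2π×0.1334×3.52) = 0.01703 K/W
R_total = 9.66 K/W
Q = ΔT/R_total = 207/9.66

Q ≈ 21.4 W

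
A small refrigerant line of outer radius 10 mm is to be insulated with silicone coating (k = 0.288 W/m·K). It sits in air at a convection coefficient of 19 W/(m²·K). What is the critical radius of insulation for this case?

r_cr ≈ 15.2 mm

For a cylinder r_cr = k/h = 0.288/19
r_cr = 15.2 mm; since the bare radius (10 mm) is below r_cr, adding a thin layer of insulation will *increase* heat loss.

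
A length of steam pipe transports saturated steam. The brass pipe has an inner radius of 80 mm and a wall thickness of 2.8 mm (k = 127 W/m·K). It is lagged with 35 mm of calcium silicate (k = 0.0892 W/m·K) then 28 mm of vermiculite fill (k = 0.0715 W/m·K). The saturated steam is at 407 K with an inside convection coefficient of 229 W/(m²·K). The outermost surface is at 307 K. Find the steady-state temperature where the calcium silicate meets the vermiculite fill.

Treating each annulus and film as a series resistance:
R_inner film = 1/(h_i·2πr₁L) = 1/(229×2π×0.08×1) = 0.008687 K/W
R_brass pipe wall = ln(82.8/80)/(2π×127×1) = 4.311×10^-5 K/W
R_calcium silicate = ln(117.8/82.8)/(2π×0.0892×1) = 0.6291 K/W
R_vermiculite fill = ln(145.8/117.8)/(2π×0.0715×1) = 0.4747 K/W
R_total = 1.112 K/W
Q = ΔT/R_total = 100/1.112
Q = 89.9 W/m
T_interface = T_inner − Q·ΣR(inner→interface) = 407 − 89.9×0.6378

T ≈ 350 K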